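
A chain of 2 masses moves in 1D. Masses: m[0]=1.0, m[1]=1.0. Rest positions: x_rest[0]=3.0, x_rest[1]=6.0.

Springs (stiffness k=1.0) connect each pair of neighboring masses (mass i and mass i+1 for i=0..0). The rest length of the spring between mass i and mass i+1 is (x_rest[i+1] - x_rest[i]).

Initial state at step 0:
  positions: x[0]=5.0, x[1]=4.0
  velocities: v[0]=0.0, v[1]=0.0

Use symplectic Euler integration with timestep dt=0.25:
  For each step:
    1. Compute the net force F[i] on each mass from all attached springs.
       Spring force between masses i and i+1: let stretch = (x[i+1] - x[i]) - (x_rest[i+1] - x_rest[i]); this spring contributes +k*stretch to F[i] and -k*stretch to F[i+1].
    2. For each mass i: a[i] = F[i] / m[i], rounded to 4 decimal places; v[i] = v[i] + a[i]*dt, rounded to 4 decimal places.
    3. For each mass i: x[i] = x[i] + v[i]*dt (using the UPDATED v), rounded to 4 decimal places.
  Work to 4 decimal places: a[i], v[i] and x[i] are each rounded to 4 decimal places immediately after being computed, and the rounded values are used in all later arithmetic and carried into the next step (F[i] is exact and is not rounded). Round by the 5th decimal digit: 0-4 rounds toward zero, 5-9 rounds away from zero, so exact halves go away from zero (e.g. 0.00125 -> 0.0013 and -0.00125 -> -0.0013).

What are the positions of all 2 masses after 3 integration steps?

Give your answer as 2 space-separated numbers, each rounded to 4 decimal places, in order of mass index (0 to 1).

Step 0: x=[5.0000 4.0000] v=[0.0000 0.0000]
Step 1: x=[4.7500 4.2500] v=[-1.0000 1.0000]
Step 2: x=[4.2813 4.7188] v=[-1.8750 1.8750]
Step 3: x=[3.6524 5.3477] v=[-2.5156 2.5156]

Answer: 3.6524 5.3477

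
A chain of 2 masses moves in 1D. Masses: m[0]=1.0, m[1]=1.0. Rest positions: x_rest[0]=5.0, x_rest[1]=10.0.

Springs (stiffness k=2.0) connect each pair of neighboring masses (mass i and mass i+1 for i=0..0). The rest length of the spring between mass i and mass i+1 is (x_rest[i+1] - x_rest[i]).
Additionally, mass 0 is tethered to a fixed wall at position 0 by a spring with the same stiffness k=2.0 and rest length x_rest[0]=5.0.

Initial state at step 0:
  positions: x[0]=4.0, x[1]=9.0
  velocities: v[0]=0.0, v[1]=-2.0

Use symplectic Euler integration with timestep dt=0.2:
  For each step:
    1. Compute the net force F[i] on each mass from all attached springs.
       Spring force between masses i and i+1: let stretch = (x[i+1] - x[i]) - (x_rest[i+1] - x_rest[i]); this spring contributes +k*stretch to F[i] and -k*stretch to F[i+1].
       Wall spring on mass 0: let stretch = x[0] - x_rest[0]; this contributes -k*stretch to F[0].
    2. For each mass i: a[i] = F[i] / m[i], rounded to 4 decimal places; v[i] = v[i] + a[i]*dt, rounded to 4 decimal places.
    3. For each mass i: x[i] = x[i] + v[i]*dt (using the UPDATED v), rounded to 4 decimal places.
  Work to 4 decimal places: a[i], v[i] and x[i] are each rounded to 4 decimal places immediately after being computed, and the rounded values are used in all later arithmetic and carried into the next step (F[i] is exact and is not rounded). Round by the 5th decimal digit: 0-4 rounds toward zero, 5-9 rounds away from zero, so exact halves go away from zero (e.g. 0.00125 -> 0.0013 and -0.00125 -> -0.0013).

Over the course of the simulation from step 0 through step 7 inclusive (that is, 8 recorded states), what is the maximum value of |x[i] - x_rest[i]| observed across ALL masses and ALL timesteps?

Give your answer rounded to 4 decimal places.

Step 0: x=[4.0000 9.0000] v=[0.0000 -2.0000]
Step 1: x=[4.0800 8.6000] v=[0.4000 -2.0000]
Step 2: x=[4.1952 8.2384] v=[0.5760 -1.8080]
Step 3: x=[4.2982 7.9533] v=[0.5152 -1.4253]
Step 4: x=[4.3498 7.7758] v=[0.2580 -0.8873]
Step 5: x=[4.3275 7.7243] v=[-0.1115 -0.2577]
Step 6: x=[4.2307 7.8010] v=[-0.4838 0.3836]
Step 7: x=[4.0811 7.9921] v=[-0.7480 0.9555]
Max displacement = 2.2757

Answer: 2.2757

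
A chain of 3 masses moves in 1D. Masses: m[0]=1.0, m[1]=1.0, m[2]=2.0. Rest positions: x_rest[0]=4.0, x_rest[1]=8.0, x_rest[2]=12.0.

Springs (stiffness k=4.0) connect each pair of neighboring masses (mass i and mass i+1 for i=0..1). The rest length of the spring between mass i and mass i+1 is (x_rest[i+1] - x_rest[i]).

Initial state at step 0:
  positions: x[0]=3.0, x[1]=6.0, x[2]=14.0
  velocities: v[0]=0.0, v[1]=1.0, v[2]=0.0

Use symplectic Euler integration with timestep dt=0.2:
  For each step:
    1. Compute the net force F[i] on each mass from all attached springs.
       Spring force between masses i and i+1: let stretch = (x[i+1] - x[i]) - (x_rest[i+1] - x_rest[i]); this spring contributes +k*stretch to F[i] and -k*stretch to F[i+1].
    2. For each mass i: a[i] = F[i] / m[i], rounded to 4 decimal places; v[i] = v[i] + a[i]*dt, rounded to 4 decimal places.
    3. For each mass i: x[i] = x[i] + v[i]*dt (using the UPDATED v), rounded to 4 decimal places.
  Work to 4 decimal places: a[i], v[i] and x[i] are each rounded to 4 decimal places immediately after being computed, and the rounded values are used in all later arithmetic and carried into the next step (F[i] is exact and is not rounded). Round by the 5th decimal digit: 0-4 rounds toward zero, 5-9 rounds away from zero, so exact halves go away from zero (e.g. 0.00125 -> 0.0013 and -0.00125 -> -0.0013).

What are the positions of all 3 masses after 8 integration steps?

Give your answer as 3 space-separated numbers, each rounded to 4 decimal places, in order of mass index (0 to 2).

Answer: 7.7741 7.5672 11.6292

Derivation:
Step 0: x=[3.0000 6.0000 14.0000] v=[0.0000 1.0000 0.0000]
Step 1: x=[2.8400 7.0000 13.6800] v=[-0.8000 5.0000 -1.6000]
Step 2: x=[2.7056 8.4032 13.1456] v=[-0.6720 7.0160 -2.6720]
Step 3: x=[2.8428 9.6536 12.5518] v=[0.6861 6.2518 -2.9690]
Step 4: x=[3.4297 10.2779 12.0461] v=[2.9347 3.1217 -2.5283]
Step 5: x=[4.4724 10.0894 11.7190] v=[5.2133 -0.9423 -1.6356]
Step 6: x=[5.7738 9.2630 11.5815] v=[6.5069 -4.1322 -0.6874]
Step 7: x=[6.9935 8.2492 11.5785] v=[6.0983 -5.0688 -0.0148]
Step 8: x=[7.7741 7.5672 11.6292] v=[3.9029 -3.4099 0.2535]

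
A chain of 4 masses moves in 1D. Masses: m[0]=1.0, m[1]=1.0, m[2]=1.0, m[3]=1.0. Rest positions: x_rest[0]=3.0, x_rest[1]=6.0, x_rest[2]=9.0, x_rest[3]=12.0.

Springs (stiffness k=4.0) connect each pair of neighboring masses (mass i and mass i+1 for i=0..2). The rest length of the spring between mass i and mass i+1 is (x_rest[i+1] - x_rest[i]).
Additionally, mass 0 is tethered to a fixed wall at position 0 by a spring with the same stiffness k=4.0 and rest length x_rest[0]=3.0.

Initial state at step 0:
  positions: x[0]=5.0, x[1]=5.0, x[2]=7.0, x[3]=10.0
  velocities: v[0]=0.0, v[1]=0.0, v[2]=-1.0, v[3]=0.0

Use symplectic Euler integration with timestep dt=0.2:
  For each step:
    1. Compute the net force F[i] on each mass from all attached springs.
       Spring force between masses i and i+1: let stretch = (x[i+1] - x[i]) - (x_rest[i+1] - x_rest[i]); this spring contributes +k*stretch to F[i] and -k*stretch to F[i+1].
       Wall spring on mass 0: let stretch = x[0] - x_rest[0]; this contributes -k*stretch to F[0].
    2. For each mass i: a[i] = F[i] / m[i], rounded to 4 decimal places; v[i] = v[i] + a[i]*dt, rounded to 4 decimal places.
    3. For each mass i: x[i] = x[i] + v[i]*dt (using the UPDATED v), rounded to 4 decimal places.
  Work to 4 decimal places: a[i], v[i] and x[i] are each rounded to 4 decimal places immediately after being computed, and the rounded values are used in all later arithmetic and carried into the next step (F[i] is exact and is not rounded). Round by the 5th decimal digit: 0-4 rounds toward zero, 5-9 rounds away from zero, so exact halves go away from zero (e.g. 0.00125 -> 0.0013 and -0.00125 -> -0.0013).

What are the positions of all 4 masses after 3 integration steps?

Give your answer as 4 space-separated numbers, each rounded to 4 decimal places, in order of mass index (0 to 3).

Step 0: x=[5.0000 5.0000 7.0000 10.0000] v=[0.0000 0.0000 -1.0000 0.0000]
Step 1: x=[4.2000 5.3200 6.9600 10.0000] v=[-4.0000 1.6000 -0.2000 0.0000]
Step 2: x=[2.9072 5.7232 7.1440 9.9936] v=[-6.4640 2.0160 0.9200 -0.0320]
Step 3: x=[1.5998 5.9032 7.5566 10.0113] v=[-6.5370 0.8998 2.0630 0.0883]

Answer: 1.5998 5.9032 7.5566 10.0113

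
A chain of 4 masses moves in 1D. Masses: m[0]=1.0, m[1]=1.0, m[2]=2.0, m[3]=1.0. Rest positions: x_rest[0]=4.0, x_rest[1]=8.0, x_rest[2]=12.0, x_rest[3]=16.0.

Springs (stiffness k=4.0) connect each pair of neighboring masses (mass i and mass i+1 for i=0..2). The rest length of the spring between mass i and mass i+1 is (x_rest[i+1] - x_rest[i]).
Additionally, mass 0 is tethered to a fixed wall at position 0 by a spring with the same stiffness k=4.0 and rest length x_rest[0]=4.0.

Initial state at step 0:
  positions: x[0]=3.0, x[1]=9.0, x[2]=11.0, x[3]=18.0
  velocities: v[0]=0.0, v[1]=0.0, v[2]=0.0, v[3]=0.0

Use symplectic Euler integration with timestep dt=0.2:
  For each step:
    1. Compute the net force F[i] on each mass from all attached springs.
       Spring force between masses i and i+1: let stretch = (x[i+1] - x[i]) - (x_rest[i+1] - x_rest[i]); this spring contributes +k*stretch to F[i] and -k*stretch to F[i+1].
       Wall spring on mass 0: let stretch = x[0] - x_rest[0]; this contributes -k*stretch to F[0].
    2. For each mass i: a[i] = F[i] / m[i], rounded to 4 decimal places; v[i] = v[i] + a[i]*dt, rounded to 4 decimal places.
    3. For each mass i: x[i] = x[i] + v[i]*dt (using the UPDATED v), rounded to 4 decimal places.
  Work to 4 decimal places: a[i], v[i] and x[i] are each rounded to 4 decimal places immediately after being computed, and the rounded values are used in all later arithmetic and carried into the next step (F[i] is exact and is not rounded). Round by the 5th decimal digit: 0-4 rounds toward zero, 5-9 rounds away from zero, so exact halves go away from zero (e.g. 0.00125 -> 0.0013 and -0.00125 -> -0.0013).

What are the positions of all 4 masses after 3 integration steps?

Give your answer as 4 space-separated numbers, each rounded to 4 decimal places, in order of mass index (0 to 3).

Step 0: x=[3.0000 9.0000 11.0000 18.0000] v=[0.0000 0.0000 0.0000 0.0000]
Step 1: x=[3.4800 8.3600 11.4000 17.5200] v=[2.4000 -3.2000 2.0000 -2.4000]
Step 2: x=[4.1840 7.4256 12.0464 16.7008] v=[3.5200 -4.6720 3.2320 -4.0960]
Step 3: x=[4.7372 6.7119 12.6955 15.7769] v=[2.7661 -3.5686 3.2454 -4.6195]

Answer: 4.7372 6.7119 12.6955 15.7769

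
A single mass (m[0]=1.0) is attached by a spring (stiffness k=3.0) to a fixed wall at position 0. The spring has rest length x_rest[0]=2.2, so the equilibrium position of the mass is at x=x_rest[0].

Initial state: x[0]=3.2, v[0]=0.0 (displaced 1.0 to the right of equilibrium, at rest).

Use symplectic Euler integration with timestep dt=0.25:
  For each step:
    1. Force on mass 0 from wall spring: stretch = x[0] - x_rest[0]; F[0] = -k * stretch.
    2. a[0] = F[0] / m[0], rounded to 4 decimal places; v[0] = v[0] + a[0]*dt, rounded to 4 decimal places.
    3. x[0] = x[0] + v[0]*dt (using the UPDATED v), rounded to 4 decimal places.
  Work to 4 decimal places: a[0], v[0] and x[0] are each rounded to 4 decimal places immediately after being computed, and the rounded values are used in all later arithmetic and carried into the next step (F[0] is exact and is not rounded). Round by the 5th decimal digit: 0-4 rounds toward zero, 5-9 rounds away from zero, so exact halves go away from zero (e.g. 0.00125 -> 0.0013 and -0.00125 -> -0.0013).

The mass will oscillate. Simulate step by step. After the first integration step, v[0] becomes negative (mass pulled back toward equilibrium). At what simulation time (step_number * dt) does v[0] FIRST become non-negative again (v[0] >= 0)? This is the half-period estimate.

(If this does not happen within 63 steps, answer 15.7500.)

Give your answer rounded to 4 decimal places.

Step 0: x=[3.2000] v=[0.0000]
Step 1: x=[3.0125] v=[-0.7500]
Step 2: x=[2.6727] v=[-1.3594]
Step 3: x=[2.2442] v=[-1.7139]
Step 4: x=[1.8074] v=[-1.7471]
Step 5: x=[1.4442] v=[-1.4527]
Step 6: x=[1.2227] v=[-0.8859]
Step 7: x=[1.1845] v=[-0.1529]
Step 8: x=[1.3367] v=[0.6087]
First v>=0 after going negative at step 8, time=2.0000

Answer: 2.0000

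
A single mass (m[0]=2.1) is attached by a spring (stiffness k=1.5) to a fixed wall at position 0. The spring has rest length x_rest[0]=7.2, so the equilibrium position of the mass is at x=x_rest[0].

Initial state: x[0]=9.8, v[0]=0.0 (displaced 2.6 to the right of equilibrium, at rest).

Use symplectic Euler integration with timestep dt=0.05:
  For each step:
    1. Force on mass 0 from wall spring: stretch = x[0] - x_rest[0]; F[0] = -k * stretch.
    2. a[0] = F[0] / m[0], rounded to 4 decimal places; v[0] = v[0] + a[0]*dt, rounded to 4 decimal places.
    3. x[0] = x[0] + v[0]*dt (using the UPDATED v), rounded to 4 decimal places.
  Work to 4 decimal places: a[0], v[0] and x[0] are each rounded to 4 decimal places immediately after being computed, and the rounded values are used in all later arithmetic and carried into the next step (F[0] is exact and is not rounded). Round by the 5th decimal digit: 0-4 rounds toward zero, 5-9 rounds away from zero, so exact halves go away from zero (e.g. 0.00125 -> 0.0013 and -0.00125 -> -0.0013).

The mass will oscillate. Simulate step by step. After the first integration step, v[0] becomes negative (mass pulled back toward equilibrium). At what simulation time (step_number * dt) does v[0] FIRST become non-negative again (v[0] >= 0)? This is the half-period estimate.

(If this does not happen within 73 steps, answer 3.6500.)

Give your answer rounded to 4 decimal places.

Answer: 3.6500

Derivation:
Step 0: x=[9.8000] v=[0.0000]
Step 1: x=[9.7954] v=[-0.0929]
Step 2: x=[9.7861] v=[-0.1856]
Step 3: x=[9.7722] v=[-0.2780]
Step 4: x=[9.7537] v=[-0.3699]
Step 5: x=[9.7306] v=[-0.4611]
Step 6: x=[9.7030] v=[-0.5515]
Step 7: x=[9.6710] v=[-0.6409]
Step 8: x=[9.6345] v=[-0.7292]
Step 9: x=[9.5937] v=[-0.8161]
Step 10: x=[9.5486] v=[-0.9016]
Step 11: x=[9.4993] v=[-0.9855]
Step 12: x=[9.4459] v=[-1.0676]
Step 13: x=[9.3885] v=[-1.1478]
Step 14: x=[9.3272] v=[-1.2260]
Step 15: x=[9.2621] v=[-1.3020]
Step 16: x=[9.1933] v=[-1.3756]
Step 17: x=[9.1210] v=[-1.4468]
Step 18: x=[9.0452] v=[-1.5154]
Step 19: x=[8.9661] v=[-1.5813]
Step 20: x=[8.8839] v=[-1.6444]
Step 21: x=[8.7987] v=[-1.7045]
Step 22: x=[8.7106] v=[-1.7616]
Step 23: x=[8.6198] v=[-1.8156]
Step 24: x=[8.5265] v=[-1.8663]
Step 25: x=[8.4308] v=[-1.9137]
Step 26: x=[8.3329] v=[-1.9577]
Step 27: x=[8.2330] v=[-1.9982]
Step 28: x=[8.1312] v=[-2.0351]
Step 29: x=[8.0278] v=[-2.0684]
Step 30: x=[7.9229] v=[-2.0980]
Step 31: x=[7.8167] v=[-2.1238]
Step 32: x=[7.7094] v=[-2.1458]
Step 33: x=[7.6012] v=[-2.1640]
Step 34: x=[7.4923] v=[-2.1783]
Step 35: x=[7.3829] v=[-2.1887]
Step 36: x=[7.2731] v=[-2.1952]
Step 37: x=[7.1632] v=[-2.1978]
Step 38: x=[7.0534] v=[-2.1965]
Step 39: x=[6.9438] v=[-2.1913]
Step 40: x=[6.8347] v=[-2.1822]
Step 41: x=[6.7262] v=[-2.1692]
Step 42: x=[6.6186] v=[-2.1523]
Step 43: x=[6.5120] v=[-2.1315]
Step 44: x=[6.4067] v=[-2.1069]
Step 45: x=[6.3028] v=[-2.0786]
Step 46: x=[6.2005] v=[-2.0466]
Step 47: x=[6.1000] v=[-2.0109]
Step 48: x=[6.0014] v=[-1.9716]
Step 49: x=[5.9050] v=[-1.9288]
Step 50: x=[5.8109] v=[-1.8826]
Step 51: x=[5.7193] v=[-1.8330]
Step 52: x=[5.6303] v=[-1.7801]
Step 53: x=[5.5441] v=[-1.7240]
Step 54: x=[5.4609] v=[-1.6649]
Step 55: x=[5.3808] v=[-1.6028]
Step 56: x=[5.3039] v=[-1.5378]
Step 57: x=[5.2304] v=[-1.4701]
Step 58: x=[5.1604] v=[-1.3998]
Step 59: x=[5.0941] v=[-1.3270]
Step 60: x=[5.0315] v=[-1.2518]
Step 61: x=[4.9728] v=[-1.1744]
Step 62: x=[4.9181] v=[-1.0949]
Step 63: x=[4.8674] v=[-1.0134]
Step 64: x=[4.8209] v=[-0.9301]
Step 65: x=[4.7786] v=[-0.8451]
Step 66: x=[4.7407] v=[-0.7586]
Step 67: x=[4.7072] v=[-0.6708]
Step 68: x=[4.6781] v=[-0.5818]
Step 69: x=[4.6535] v=[-0.4917]
Step 70: x=[4.6335] v=[-0.4008]
Step 71: x=[4.6180] v=[-0.3091]
Step 72: x=[4.6072] v=[-0.2169]
Step 73: x=[4.6010] v=[-0.1243]
v[0] did not become non-negative within 73 steps; using fallback time=3.6500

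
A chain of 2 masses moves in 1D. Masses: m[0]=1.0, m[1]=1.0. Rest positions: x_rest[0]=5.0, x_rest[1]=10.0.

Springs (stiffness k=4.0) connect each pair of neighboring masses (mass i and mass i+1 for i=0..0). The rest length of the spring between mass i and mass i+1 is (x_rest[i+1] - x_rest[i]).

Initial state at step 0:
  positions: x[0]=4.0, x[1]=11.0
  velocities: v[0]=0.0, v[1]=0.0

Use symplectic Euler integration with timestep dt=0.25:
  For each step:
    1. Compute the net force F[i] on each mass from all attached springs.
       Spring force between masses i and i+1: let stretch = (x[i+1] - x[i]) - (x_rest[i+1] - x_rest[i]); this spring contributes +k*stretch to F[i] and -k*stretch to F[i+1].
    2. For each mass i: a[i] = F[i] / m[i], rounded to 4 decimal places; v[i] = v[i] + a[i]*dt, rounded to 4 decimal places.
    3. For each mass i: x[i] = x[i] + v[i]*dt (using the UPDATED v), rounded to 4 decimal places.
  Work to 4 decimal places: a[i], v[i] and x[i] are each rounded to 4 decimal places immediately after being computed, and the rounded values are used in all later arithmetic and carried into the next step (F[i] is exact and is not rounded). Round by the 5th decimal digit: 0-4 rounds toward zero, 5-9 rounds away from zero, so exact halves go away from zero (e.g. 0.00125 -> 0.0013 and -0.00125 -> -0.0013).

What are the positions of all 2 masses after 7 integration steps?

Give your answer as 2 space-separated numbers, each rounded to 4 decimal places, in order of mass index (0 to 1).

Answer: 4.3048 10.6954

Derivation:
Step 0: x=[4.0000 11.0000] v=[0.0000 0.0000]
Step 1: x=[4.5000 10.5000] v=[2.0000 -2.0000]
Step 2: x=[5.2500 9.7500] v=[3.0000 -3.0000]
Step 3: x=[5.8750 9.1250] v=[2.5000 -2.5000]
Step 4: x=[6.0625 8.9375] v=[0.7500 -0.7500]
Step 5: x=[5.7188 9.2813] v=[-1.3750 1.3750]
Step 6: x=[5.0157 9.9844] v=[-2.8125 2.8125]
Step 7: x=[4.3048 10.6954] v=[-2.8438 2.8438]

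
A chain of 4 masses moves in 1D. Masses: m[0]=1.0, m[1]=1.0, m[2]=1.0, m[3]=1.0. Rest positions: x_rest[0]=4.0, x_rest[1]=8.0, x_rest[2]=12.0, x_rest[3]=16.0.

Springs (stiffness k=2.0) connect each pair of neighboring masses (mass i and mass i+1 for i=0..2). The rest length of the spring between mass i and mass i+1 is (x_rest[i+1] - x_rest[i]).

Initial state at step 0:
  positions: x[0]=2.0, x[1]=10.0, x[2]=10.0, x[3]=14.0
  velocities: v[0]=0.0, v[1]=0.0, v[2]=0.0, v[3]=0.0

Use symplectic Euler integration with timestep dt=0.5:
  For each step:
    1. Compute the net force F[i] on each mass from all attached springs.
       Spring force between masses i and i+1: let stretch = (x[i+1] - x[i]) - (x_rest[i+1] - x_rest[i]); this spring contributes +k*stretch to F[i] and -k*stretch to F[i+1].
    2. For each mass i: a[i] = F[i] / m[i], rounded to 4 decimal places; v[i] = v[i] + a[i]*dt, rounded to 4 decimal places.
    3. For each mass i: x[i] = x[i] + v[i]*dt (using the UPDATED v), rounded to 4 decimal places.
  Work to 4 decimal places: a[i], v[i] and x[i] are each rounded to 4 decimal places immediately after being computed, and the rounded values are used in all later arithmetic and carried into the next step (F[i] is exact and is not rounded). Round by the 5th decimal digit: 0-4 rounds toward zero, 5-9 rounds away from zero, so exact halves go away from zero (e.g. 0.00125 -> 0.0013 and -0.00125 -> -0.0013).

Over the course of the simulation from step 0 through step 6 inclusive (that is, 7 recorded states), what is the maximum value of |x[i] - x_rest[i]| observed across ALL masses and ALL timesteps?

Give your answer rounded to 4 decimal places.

Answer: 4.0000

Derivation:
Step 0: x=[2.0000 10.0000 10.0000 14.0000] v=[0.0000 0.0000 0.0000 0.0000]
Step 1: x=[4.0000 6.0000 12.0000 14.0000] v=[4.0000 -8.0000 4.0000 0.0000]
Step 2: x=[5.0000 4.0000 12.0000 15.0000] v=[2.0000 -4.0000 0.0000 2.0000]
Step 3: x=[3.5000 6.5000 9.5000 16.5000] v=[-3.0000 5.0000 -5.0000 3.0000]
Step 4: x=[1.5000 9.0000 9.0000 16.5000] v=[-4.0000 5.0000 -1.0000 0.0000]
Step 5: x=[1.2500 7.7500 12.2500 14.7500] v=[-0.5000 -2.5000 6.5000 -3.5000]
Step 6: x=[2.2500 5.5000 14.5000 13.7500] v=[2.0000 -4.5000 4.5000 -2.0000]
Max displacement = 4.0000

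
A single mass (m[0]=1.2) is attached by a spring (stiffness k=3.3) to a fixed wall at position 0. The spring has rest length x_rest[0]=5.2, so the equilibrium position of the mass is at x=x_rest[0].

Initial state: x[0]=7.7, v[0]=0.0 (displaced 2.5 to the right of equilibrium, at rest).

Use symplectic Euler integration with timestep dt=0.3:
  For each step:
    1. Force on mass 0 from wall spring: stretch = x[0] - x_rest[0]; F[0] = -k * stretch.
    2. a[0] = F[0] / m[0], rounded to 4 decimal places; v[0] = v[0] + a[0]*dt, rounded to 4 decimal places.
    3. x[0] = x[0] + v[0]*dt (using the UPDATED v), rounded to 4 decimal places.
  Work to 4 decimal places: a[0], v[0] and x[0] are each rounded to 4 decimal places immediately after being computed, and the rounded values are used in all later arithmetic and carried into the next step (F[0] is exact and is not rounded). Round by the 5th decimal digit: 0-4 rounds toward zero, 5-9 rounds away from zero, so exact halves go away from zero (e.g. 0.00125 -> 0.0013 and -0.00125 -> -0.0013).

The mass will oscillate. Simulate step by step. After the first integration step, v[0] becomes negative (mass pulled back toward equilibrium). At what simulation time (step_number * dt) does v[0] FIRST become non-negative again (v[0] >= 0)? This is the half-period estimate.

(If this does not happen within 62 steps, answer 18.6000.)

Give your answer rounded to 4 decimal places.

Step 0: x=[7.7000] v=[0.0000]
Step 1: x=[7.0813] v=[-2.0625]
Step 2: x=[5.9969] v=[-3.6146]
Step 3: x=[4.7153] v=[-4.2721]
Step 4: x=[3.5536] v=[-3.8722]
Step 5: x=[2.7994] v=[-2.5139]
Step 6: x=[2.6394] v=[-0.5334]
Step 7: x=[3.1131] v=[1.5791]
First v>=0 after going negative at step 7, time=2.1000

Answer: 2.1000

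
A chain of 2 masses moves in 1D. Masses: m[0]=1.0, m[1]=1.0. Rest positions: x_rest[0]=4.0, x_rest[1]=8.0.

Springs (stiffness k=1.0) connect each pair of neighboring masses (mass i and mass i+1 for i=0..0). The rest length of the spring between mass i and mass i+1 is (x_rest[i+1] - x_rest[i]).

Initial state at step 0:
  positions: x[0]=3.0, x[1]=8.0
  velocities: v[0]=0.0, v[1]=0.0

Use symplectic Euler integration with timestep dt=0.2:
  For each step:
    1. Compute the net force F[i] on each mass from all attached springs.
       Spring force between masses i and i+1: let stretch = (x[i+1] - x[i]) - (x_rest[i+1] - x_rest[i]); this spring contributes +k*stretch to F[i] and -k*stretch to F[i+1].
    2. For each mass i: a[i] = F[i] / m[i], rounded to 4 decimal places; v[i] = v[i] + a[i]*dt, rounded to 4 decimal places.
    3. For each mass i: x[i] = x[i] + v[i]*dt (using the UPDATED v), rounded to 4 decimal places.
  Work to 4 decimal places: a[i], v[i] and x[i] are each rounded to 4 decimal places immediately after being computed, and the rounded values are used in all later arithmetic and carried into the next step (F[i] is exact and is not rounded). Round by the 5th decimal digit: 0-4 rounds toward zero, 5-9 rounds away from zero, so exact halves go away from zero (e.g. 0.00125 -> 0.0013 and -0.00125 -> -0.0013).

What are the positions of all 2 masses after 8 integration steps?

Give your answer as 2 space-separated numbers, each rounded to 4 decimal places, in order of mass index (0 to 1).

Answer: 3.8766 7.1234

Derivation:
Step 0: x=[3.0000 8.0000] v=[0.0000 0.0000]
Step 1: x=[3.0400 7.9600] v=[0.2000 -0.2000]
Step 2: x=[3.1168 7.8832] v=[0.3840 -0.3840]
Step 3: x=[3.2243 7.7757] v=[0.5373 -0.5373]
Step 4: x=[3.3538 7.6462] v=[0.6476 -0.6476]
Step 5: x=[3.4950 7.5050] v=[0.7061 -0.7061]
Step 6: x=[3.6366 7.3634] v=[0.7081 -0.7081]
Step 7: x=[3.7673 7.2327] v=[0.6535 -0.6535]
Step 8: x=[3.8766 7.1234] v=[0.5466 -0.5466]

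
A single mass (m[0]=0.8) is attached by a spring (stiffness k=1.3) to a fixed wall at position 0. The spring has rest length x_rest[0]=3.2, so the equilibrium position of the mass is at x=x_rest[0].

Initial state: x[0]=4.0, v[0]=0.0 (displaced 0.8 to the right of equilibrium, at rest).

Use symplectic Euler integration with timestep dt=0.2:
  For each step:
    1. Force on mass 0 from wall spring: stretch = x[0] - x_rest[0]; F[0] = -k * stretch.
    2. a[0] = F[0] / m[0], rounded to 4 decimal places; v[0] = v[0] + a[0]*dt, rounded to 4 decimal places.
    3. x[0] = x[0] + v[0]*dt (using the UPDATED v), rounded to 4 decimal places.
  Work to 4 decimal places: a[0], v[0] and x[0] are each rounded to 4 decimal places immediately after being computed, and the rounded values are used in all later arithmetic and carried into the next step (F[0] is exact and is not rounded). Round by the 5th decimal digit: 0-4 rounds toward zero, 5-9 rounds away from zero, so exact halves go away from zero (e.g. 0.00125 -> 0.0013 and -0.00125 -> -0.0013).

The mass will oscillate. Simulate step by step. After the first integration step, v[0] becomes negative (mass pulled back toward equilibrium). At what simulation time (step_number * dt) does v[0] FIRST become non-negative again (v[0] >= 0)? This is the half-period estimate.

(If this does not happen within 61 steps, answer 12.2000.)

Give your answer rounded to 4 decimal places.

Answer: 2.6000

Derivation:
Step 0: x=[4.0000] v=[0.0000]
Step 1: x=[3.9480] v=[-0.2600]
Step 2: x=[3.8474] v=[-0.5031]
Step 3: x=[3.7047] v=[-0.7135]
Step 4: x=[3.5292] v=[-0.8775]
Step 5: x=[3.3323] v=[-0.9845]
Step 6: x=[3.1268] v=[-1.0275]
Step 7: x=[2.9261] v=[-1.0037]
Step 8: x=[2.7432] v=[-0.9147]
Step 9: x=[2.5900] v=[-0.7662]
Step 10: x=[2.4764] v=[-0.5679]
Step 11: x=[2.4099] v=[-0.3327]
Step 12: x=[2.3947] v=[-0.0759]
Step 13: x=[2.4319] v=[0.1858]
First v>=0 after going negative at step 13, time=2.6000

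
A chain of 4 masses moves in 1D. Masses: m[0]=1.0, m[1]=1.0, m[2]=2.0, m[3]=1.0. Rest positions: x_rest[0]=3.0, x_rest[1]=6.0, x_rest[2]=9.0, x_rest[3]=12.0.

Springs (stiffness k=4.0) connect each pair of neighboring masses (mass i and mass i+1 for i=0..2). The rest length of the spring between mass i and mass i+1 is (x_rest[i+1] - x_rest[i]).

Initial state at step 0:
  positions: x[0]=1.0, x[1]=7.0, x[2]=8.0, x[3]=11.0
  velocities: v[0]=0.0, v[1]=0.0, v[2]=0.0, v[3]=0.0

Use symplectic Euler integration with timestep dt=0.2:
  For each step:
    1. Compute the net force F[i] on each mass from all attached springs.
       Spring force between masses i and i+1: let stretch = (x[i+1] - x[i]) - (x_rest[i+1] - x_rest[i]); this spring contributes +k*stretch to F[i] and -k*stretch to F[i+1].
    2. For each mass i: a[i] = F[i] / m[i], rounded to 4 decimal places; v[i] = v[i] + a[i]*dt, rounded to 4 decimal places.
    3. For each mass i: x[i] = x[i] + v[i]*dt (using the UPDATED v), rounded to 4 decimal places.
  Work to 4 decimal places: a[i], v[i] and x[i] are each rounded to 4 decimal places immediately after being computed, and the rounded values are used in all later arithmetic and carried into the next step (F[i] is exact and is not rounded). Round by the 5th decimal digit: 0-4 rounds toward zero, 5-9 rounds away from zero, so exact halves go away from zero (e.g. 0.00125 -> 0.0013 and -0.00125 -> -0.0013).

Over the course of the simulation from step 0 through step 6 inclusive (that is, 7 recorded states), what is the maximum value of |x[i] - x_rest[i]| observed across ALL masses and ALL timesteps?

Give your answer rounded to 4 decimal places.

Step 0: x=[1.0000 7.0000 8.0000 11.0000] v=[0.0000 0.0000 0.0000 0.0000]
Step 1: x=[1.4800 6.2000 8.1600 11.0000] v=[2.4000 -4.0000 0.8000 0.0000]
Step 2: x=[2.2352 4.9584 8.3904 11.0256] v=[3.7760 -6.2080 1.1520 0.1280]
Step 3: x=[2.9461 3.8302 8.5571 11.1096] v=[3.5546 -5.6410 0.8333 0.4198]
Step 4: x=[3.3185 3.3168 8.5498 11.2652] v=[1.8619 -2.5668 -0.0365 0.7778]
Step 5: x=[3.2106 3.6410 8.3411 11.4663] v=[-0.5395 1.6210 -1.0435 1.0055]
Step 6: x=[2.6916 4.6484 8.0064 11.6474] v=[-2.5952 5.0368 -1.6735 0.9053]
Max displacement = 2.6832

Answer: 2.6832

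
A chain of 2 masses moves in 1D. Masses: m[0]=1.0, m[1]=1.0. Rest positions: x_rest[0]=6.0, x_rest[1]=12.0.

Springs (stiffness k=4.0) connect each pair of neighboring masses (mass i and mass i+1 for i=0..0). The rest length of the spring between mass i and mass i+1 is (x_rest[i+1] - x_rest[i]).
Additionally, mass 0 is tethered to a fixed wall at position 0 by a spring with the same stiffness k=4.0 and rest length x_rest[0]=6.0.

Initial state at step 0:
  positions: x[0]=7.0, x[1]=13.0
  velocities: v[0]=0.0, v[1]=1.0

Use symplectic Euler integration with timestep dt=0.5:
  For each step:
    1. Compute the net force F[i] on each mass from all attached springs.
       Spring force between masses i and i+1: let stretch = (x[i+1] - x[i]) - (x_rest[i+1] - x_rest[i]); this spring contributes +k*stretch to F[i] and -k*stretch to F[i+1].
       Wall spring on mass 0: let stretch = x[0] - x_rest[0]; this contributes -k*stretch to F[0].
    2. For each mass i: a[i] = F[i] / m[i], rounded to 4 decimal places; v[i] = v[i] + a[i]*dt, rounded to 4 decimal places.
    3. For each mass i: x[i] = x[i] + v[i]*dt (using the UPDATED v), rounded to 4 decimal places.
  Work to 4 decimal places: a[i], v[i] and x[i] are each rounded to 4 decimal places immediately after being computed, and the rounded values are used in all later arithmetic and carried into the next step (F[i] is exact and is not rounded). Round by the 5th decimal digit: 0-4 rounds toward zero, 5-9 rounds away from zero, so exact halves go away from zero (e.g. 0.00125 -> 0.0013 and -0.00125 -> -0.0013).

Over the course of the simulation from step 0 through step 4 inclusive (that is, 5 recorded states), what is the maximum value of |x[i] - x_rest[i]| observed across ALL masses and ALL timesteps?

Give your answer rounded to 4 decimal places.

Answer: 1.5000

Derivation:
Step 0: x=[7.0000 13.0000] v=[0.0000 1.0000]
Step 1: x=[6.0000 13.5000] v=[-2.0000 1.0000]
Step 2: x=[6.5000 12.5000] v=[1.0000 -2.0000]
Step 3: x=[6.5000 11.5000] v=[0.0000 -2.0000]
Step 4: x=[5.0000 11.5000] v=[-3.0000 0.0000]
Max displacement = 1.5000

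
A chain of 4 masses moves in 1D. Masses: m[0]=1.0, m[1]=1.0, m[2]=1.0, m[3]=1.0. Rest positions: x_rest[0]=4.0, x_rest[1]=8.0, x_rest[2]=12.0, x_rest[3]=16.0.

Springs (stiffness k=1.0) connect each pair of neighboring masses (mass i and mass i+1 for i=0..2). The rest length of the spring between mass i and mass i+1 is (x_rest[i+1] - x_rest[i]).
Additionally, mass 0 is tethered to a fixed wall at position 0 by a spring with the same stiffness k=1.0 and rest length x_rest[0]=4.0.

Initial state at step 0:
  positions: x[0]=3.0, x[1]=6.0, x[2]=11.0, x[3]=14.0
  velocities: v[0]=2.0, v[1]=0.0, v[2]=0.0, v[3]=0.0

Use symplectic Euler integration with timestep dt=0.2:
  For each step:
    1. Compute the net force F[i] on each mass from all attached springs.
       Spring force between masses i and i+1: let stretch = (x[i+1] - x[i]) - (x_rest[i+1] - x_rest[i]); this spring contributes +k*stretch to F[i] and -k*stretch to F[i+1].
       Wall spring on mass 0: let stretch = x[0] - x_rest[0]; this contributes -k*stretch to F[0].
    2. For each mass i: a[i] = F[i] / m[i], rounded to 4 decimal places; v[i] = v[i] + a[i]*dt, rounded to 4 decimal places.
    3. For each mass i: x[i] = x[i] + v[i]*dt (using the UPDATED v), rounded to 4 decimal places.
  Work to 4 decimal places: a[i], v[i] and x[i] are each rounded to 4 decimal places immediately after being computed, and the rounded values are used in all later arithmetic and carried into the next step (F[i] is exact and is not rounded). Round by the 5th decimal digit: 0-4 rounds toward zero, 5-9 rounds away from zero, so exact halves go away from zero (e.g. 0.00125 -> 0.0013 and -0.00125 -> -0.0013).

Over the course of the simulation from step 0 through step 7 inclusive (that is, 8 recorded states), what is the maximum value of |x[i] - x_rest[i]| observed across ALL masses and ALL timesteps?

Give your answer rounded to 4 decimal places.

Step 0: x=[3.0000 6.0000 11.0000 14.0000] v=[2.0000 0.0000 0.0000 0.0000]
Step 1: x=[3.4000 6.0800 10.9200 14.0400] v=[2.0000 0.4000 -0.4000 0.2000]
Step 2: x=[3.7712 6.2464 10.7712 14.1152] v=[1.8560 0.8320 -0.7440 0.3760]
Step 3: x=[4.0906 6.4948 10.5752 14.2166] v=[1.5968 1.2419 -0.9802 0.5072]
Step 4: x=[4.3425 6.8102 10.3616 14.3324] v=[1.2595 1.5771 -1.0680 0.5789]
Step 5: x=[4.5194 7.1690 10.1648 14.4493] v=[0.8845 1.7938 -0.9841 0.5847]
Step 6: x=[4.6215 7.5416 10.0195 14.5549] v=[0.5105 1.8630 -0.7264 0.5278]
Step 7: x=[4.6555 7.8965 9.9565 14.6390] v=[0.1702 1.7746 -0.3149 0.4207]
Max displacement = 2.0435

Answer: 2.0435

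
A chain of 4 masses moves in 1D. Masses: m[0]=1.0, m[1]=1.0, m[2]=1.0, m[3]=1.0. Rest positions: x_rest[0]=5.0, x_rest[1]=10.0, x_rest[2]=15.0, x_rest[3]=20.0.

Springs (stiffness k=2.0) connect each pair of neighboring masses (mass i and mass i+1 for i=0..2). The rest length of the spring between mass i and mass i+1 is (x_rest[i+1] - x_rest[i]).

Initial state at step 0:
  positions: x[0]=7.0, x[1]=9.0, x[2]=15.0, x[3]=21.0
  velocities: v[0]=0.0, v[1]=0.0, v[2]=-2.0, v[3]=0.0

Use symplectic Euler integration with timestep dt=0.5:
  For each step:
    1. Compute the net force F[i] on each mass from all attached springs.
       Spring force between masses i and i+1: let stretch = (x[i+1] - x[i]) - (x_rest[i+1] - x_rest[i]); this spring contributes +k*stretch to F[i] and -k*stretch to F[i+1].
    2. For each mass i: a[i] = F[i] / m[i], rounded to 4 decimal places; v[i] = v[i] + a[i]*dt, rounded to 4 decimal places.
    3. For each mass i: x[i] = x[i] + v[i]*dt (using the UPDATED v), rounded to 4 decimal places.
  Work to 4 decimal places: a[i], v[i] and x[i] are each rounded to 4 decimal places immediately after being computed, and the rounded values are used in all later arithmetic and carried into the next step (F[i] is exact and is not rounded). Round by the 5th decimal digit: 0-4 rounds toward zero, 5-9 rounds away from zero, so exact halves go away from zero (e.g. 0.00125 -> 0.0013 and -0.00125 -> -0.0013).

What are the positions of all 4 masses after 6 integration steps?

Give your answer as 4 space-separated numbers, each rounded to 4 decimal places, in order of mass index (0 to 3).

Step 0: x=[7.0000 9.0000 15.0000 21.0000] v=[0.0000 0.0000 -2.0000 0.0000]
Step 1: x=[5.5000 11.0000 14.0000 20.5000] v=[-3.0000 4.0000 -2.0000 -1.0000]
Step 2: x=[4.2500 11.7500 14.7500 19.2500] v=[-2.5000 1.5000 1.5000 -2.5000]
Step 3: x=[4.2500 10.2500 16.2500 18.2500] v=[0.0000 -3.0000 3.0000 -2.0000]
Step 4: x=[4.7500 8.7500 15.7500 18.7500] v=[1.0000 -3.0000 -1.0000 1.0000]
Step 5: x=[4.7500 8.7500 13.2500 20.2500] v=[0.0000 0.0000 -5.0000 3.0000]
Step 6: x=[4.2500 9.0000 12.0000 20.7500] v=[-1.0000 0.5000 -2.5000 1.0000]

Answer: 4.2500 9.0000 12.0000 20.7500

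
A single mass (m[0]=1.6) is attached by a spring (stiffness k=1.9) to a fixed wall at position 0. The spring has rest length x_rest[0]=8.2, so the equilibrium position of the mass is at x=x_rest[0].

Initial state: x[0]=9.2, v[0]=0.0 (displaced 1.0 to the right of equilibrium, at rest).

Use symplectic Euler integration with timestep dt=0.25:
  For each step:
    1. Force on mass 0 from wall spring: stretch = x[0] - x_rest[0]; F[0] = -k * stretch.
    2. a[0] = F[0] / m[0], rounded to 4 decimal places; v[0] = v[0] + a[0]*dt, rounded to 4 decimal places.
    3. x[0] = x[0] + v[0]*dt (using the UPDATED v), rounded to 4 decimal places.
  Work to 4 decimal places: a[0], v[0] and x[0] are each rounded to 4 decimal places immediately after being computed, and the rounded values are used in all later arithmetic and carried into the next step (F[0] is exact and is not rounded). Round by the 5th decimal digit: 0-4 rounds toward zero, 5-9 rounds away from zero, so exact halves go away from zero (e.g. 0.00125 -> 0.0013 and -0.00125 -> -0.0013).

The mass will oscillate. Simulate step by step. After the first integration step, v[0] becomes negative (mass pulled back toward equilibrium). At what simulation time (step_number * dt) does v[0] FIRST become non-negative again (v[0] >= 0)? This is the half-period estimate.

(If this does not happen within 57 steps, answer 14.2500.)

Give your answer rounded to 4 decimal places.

Answer: 3.0000

Derivation:
Step 0: x=[9.2000] v=[0.0000]
Step 1: x=[9.1258] v=[-0.2969]
Step 2: x=[8.9829] v=[-0.5718]
Step 3: x=[8.7819] v=[-0.8042]
Step 4: x=[8.5377] v=[-0.9770]
Step 5: x=[8.2684] v=[-1.0773]
Step 6: x=[7.9940] v=[-1.0976]
Step 7: x=[7.7349] v=[-1.0365]
Step 8: x=[7.5103] v=[-0.8984]
Step 9: x=[7.3369] v=[-0.6937]
Step 10: x=[7.2275] v=[-0.4375]
Step 11: x=[7.1903] v=[-0.1488]
Step 12: x=[7.2281] v=[0.1510]
First v>=0 after going negative at step 12, time=3.0000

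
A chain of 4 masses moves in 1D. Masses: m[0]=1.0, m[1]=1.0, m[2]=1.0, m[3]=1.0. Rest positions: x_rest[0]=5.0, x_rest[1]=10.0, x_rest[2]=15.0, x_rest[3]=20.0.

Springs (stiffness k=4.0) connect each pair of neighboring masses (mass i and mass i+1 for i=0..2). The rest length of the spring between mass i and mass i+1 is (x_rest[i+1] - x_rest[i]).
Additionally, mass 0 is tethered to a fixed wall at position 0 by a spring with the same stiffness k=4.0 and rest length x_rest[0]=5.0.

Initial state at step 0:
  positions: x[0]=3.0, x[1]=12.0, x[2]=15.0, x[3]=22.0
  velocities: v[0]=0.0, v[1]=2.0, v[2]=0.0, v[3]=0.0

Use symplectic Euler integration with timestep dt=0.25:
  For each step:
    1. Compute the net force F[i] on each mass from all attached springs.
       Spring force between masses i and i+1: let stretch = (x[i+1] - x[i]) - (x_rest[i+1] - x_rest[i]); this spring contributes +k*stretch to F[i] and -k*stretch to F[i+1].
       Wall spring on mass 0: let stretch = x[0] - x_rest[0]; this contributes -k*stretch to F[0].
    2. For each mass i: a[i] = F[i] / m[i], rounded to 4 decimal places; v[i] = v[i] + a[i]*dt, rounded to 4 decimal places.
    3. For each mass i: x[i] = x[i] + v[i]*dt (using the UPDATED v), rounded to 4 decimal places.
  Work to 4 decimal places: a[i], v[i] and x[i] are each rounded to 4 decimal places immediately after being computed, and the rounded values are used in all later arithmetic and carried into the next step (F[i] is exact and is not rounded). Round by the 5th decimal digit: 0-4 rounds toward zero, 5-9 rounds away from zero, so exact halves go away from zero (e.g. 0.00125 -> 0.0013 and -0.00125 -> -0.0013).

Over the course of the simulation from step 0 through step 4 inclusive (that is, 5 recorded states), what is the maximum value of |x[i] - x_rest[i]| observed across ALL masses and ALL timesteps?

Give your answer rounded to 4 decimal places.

Answer: 2.6563

Derivation:
Step 0: x=[3.0000 12.0000 15.0000 22.0000] v=[0.0000 2.0000 0.0000 0.0000]
Step 1: x=[4.5000 11.0000 16.0000 21.5000] v=[6.0000 -4.0000 4.0000 -2.0000]
Step 2: x=[6.5000 9.6250 17.1250 20.8750] v=[8.0000 -5.5000 4.5000 -2.5000]
Step 3: x=[7.6563 9.3438 17.3125 20.5625] v=[4.6250 -1.1250 0.7500 -1.2500]
Step 4: x=[7.3204 10.6329 16.3203 20.6875] v=[-1.3438 5.1562 -3.9687 0.5000]
Max displacement = 2.6563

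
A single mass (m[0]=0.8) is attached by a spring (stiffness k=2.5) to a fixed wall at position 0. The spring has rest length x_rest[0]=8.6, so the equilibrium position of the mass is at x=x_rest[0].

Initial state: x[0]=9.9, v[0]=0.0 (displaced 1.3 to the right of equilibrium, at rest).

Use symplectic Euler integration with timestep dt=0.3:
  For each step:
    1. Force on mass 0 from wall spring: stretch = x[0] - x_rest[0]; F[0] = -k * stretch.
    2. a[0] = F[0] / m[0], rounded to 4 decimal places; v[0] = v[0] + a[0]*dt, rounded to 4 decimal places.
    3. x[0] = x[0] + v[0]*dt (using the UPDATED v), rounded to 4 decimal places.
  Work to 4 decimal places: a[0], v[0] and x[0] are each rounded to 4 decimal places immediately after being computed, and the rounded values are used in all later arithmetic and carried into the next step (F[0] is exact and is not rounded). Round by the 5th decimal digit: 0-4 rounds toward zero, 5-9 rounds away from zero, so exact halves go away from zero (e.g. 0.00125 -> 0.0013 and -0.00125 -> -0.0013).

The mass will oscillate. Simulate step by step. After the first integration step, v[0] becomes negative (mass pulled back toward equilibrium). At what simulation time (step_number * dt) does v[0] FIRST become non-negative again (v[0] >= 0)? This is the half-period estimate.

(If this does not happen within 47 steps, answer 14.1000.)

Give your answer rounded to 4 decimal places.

Step 0: x=[9.9000] v=[0.0000]
Step 1: x=[9.5344] v=[-1.2188]
Step 2: x=[8.9060] v=[-2.0948]
Step 3: x=[8.1915] v=[-2.3817]
Step 4: x=[7.5919] v=[-1.9987]
Step 5: x=[7.2758] v=[-1.0536]
Step 6: x=[7.3321] v=[0.1878]
First v>=0 after going negative at step 6, time=1.8000

Answer: 1.8000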